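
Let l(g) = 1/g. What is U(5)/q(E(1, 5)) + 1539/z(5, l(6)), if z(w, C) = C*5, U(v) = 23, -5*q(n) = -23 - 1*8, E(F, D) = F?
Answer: 286829/155 ≈ 1850.5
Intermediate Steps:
q(n) = 31/5 (q(n) = -(-23 - 1*8)/5 = -(-23 - 8)/5 = -1/5*(-31) = 31/5)
z(w, C) = 5*C
U(5)/q(E(1, 5)) + 1539/z(5, l(6)) = 23/(31/5) + 1539/((5/6)) = 23*(5/31) + 1539/((5*(1/6))) = 115/31 + 1539/(5/6) = 115/31 + 1539*(6/5) = 115/31 + 9234/5 = 286829/155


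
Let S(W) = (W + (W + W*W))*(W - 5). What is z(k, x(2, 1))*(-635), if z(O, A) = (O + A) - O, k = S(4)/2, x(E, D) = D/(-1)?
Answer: 635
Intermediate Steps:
S(W) = (-5 + W)*(W² + 2*W) (S(W) = (W + (W + W²))*(-5 + W) = (W² + 2*W)*(-5 + W) = (-5 + W)*(W² + 2*W))
x(E, D) = -D (x(E, D) = D*(-1) = -D)
k = -12 (k = (4*(-10 + 4² - 3*4))/2 = (4*(-10 + 16 - 12))*(½) = (4*(-6))*(½) = -24*½ = -12)
z(O, A) = A (z(O, A) = (A + O) - O = A)
z(k, x(2, 1))*(-635) = -1*1*(-635) = -1*(-635) = 635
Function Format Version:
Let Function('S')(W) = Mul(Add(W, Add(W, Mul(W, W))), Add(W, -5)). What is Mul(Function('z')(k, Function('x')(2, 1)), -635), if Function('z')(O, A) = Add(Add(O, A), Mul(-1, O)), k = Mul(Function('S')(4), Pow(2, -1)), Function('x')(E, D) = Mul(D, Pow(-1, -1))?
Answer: 635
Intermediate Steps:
Function('S')(W) = Mul(Add(-5, W), Add(Pow(W, 2), Mul(2, W))) (Function('S')(W) = Mul(Add(W, Add(W, Pow(W, 2))), Add(-5, W)) = Mul(Add(Pow(W, 2), Mul(2, W)), Add(-5, W)) = Mul(Add(-5, W), Add(Pow(W, 2), Mul(2, W))))
Function('x')(E, D) = Mul(-1, D) (Function('x')(E, D) = Mul(D, -1) = Mul(-1, D))
k = -12 (k = Mul(Mul(4, Add(-10, Pow(4, 2), Mul(-3, 4))), Pow(2, -1)) = Mul(Mul(4, Add(-10, 16, -12)), Rational(1, 2)) = Mul(Mul(4, -6), Rational(1, 2)) = Mul(-24, Rational(1, 2)) = -12)
Function('z')(O, A) = A (Function('z')(O, A) = Add(Add(A, O), Mul(-1, O)) = A)
Mul(Function('z')(k, Function('x')(2, 1)), -635) = Mul(Mul(-1, 1), -635) = Mul(-1, -635) = 635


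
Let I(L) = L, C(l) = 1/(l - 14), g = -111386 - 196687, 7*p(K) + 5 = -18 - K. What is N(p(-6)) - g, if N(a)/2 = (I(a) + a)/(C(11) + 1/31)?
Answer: 15097158/49 ≈ 3.0811e+5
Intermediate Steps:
p(K) = -23/7 - K/7 (p(K) = -5/7 + (-18 - K)/7 = -5/7 + (-18/7 - K/7) = -23/7 - K/7)
g = -308073
C(l) = 1/(-14 + l)
N(a) = -93*a/7 (N(a) = 2*((a + a)/(1/(-14 + 11) + 1/31)) = 2*((2*a)/(1/(-3) + 1/31)) = 2*((2*a)/(-1/3 + 1/31)) = 2*((2*a)/(-28/93)) = 2*((2*a)*(-93/28)) = 2*(-93*a/14) = -93*a/7)
N(p(-6)) - g = -93*(-23/7 - 1/7*(-6))/7 - 1*(-308073) = -93*(-23/7 + 6/7)/7 + 308073 = -93/7*(-17/7) + 308073 = 1581/49 + 308073 = 15097158/49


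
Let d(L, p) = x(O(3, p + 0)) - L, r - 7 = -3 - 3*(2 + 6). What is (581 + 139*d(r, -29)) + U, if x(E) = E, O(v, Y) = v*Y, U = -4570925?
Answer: -4579657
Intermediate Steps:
O(v, Y) = Y*v
r = -20 (r = 7 + (-3 - 3*(2 + 6)) = 7 + (-3 - 3*8) = 7 + (-3 - 24) = 7 - 27 = -20)
d(L, p) = -L + 3*p (d(L, p) = (p + 0)*3 - L = p*3 - L = 3*p - L = -L + 3*p)
(581 + 139*d(r, -29)) + U = (581 + 139*(-1*(-20) + 3*(-29))) - 4570925 = (581 + 139*(20 - 87)) - 4570925 = (581 + 139*(-67)) - 4570925 = (581 - 9313) - 4570925 = -8732 - 4570925 = -4579657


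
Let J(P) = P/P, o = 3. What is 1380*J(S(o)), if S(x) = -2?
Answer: 1380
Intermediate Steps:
J(P) = 1
1380*J(S(o)) = 1380*1 = 1380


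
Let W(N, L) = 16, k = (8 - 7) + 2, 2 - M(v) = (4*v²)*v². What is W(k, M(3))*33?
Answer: 528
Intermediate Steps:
M(v) = 2 - 4*v⁴ (M(v) = 2 - 4*v²*v² = 2 - 4*v⁴)
k = 3 (k = 1 + 2 = 3)
W(k, M(3))*33 = 16*33 = 528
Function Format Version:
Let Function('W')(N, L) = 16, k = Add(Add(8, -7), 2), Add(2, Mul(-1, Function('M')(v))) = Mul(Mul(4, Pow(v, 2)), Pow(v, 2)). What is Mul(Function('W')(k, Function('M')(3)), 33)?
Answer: 528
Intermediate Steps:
Function('M')(v) = Add(2, Mul(-4, Pow(v, 4))) (Function('M')(v) = Add(2, Mul(-1, Mul(Mul(4, Pow(v, 2)), Pow(v, 2)))) = Add(2, Mul(-1, Mul(4, Pow(v, 4)))) = Add(2, Mul(-4, Pow(v, 4))))
k = 3 (k = Add(1, 2) = 3)
Mul(Function('W')(k, Function('M')(3)), 33) = Mul(16, 33) = 528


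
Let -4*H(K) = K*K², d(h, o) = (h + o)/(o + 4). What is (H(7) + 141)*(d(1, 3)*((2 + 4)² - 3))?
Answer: 7293/7 ≈ 1041.9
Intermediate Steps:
d(h, o) = (h + o)/(4 + o)
H(K) = -K³/4 (H(K) = -K*K²/4 = -K³/4)
(H(7) + 141)*(d(1, 3)*((2 + 4)² - 3)) = (-¼*7³ + 141)*(((1 + 3)/(4 + 3))*((2 + 4)² - 3)) = (-¼*343 + 141)*((4/7)*(6² - 3)) = (-343/4 + 141)*(((⅐)*4)*(36 - 3)) = 221*((4/7)*33)/4 = (221/4)*(132/7) = 7293/7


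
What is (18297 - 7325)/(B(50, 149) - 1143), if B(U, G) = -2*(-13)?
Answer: -10972/1117 ≈ -9.8227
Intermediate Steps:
B(U, G) = 26
(18297 - 7325)/(B(50, 149) - 1143) = (18297 - 7325)/(26 - 1143) = 10972/(-1117) = 10972*(-1/1117) = -10972/1117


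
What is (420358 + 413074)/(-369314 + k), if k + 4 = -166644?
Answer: -416716/267981 ≈ -1.5550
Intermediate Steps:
k = -166648 (k = -4 - 166644 = -166648)
(420358 + 413074)/(-369314 + k) = (420358 + 413074)/(-369314 - 166648) = 833432/(-535962) = 833432*(-1/535962) = -416716/267981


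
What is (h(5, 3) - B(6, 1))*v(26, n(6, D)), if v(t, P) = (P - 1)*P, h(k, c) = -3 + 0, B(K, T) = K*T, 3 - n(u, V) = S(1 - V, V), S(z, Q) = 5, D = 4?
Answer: -54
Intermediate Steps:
n(u, V) = -2 (n(u, V) = 3 - 1*5 = 3 - 5 = -2)
h(k, c) = -3
v(t, P) = P*(-1 + P) (v(t, P) = (-1 + P)*P = P*(-1 + P))
(h(5, 3) - B(6, 1))*v(26, n(6, D)) = (-3 - 6)*(-2*(-1 - 2)) = (-3 - 1*6)*(-2*(-3)) = (-3 - 6)*6 = -9*6 = -54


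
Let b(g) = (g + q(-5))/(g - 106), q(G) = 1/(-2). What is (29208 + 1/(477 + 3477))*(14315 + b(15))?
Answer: 300882129983333/719628 ≈ 4.1811e+8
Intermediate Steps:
q(G) = -1/2
b(g) = (-1/2 + g)/(-106 + g) (b(g) = (g - 1/2)/(g - 106) = (-1/2 + g)/(-106 + g))
(29208 + 1/(477 + 3477))*(14315 + b(15)) = (29208 + 1/(477 + 3477))*(14315 + (-1/2 + 15)/(-106 + 15)) = (29208 + 1/3954)*(14315 + (29/2)/(-91)) = (29208 + 1/3954)*(14315 - 1/91*29/2) = 115488433*(14315 - 29/182)/3954 = (115488433/3954)*(2605301/182) = 300882129983333/719628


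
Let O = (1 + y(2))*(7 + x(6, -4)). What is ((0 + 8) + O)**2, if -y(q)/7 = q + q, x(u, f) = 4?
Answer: 83521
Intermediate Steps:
y(q) = -14*q (y(q) = -7*(q + q) = -14*q)
O = -297 (O = (1 - 14*2)*(7 + 4) = (1 - 28)*11 = -27*11 = -297)
((0 + 8) + O)**2 = ((0 + 8) - 297)**2 = (8 - 297)**2 = (-289)**2 = 83521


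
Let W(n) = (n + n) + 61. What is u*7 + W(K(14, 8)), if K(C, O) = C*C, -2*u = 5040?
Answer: -17187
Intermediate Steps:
u = -2520 (u = -½*5040 = -2520)
K(C, O) = C²
W(n) = 61 + 2*n (W(n) = 2*n + 61 = 61 + 2*n)
u*7 + W(K(14, 8)) = -2520*7 + (61 + 2*14²) = -17640 + (61 + 2*196) = -17640 + (61 + 392) = -17640 + 453 = -17187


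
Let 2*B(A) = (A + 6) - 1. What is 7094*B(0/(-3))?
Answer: 17735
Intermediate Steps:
B(A) = 5/2 + A/2 (B(A) = ((A + 6) - 1)/2 = ((6 + A) - 1)/2 = (5 + A)/2 = 5/2 + A/2)
7094*B(0/(-3)) = 7094*(5/2 + (0/(-3))/2) = 7094*(5/2 + (0*(-⅓))/2) = 7094*(5/2 + (½)*0) = 7094*(5/2 + 0) = 7094*(5/2) = 17735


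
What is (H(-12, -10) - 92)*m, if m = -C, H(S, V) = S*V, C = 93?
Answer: -2604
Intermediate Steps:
m = -93 (m = -1*93 = -93)
(H(-12, -10) - 92)*m = (-12*(-10) - 92)*(-93) = (120 - 92)*(-93) = 28*(-93) = -2604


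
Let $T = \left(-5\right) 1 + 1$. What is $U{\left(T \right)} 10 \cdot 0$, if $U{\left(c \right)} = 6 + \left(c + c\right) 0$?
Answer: $0$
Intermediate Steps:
$T = -4$ ($T = -5 + 1 = -4$)
$U{\left(c \right)} = 6$ ($U{\left(c \right)} = 6 + 2 c 0 = 6 + 0 = 6$)
$U{\left(T \right)} 10 \cdot 0 = 6 \cdot 10 \cdot 0 = 60 \cdot 0 = 0$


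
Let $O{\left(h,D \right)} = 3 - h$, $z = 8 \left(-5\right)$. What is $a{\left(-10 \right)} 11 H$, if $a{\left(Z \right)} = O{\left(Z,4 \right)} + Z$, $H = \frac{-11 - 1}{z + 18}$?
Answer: $18$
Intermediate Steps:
$z = -40$
$H = \frac{6}{11}$ ($H = \frac{-11 - 1}{-40 + 18} = - \frac{12}{-22} = \left(-12\right) \left(- \frac{1}{22}\right) = \frac{6}{11} \approx 0.54545$)
$a{\left(Z \right)} = 3$ ($a{\left(Z \right)} = \left(3 - Z\right) + Z = 3$)
$a{\left(-10 \right)} 11 H = 3 \cdot 11 \cdot \frac{6}{11} = 33 \cdot \frac{6}{11} = 18$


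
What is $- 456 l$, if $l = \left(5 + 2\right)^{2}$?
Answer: $-22344$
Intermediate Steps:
$l = 49$ ($l = 7^{2} = 49$)
$- 456 l = \left(-456\right) 49 = -22344$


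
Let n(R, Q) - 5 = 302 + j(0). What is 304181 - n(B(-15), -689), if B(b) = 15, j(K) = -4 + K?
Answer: 303878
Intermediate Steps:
n(R, Q) = 303 (n(R, Q) = 5 + (302 + (-4 + 0)) = 5 + (302 - 4) = 5 + 298 = 303)
304181 - n(B(-15), -689) = 304181 - 1*303 = 304181 - 303 = 303878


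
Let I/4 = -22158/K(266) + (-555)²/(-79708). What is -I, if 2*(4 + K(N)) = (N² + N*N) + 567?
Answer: 15764586501/943682939 ≈ 16.705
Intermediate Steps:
K(N) = 559/2 + N² (K(N) = -4 + ((N² + N*N) + 567)/2 = -4 + ((N² + N²) + 567)/2 = -4 + (2*N² + 567)/2 = -4 + (567 + 2*N²)/2 = -4 + (567/2 + N²) = 559/2 + N²)
I = -15764586501/943682939 (I = 4*(-22158/(559/2 + 266²) + (-555)²/(-79708)) = 4*(-22158/(559/2 + 70756) + 308025*(-1/79708)) = 4*(-22158/142071/2 - 308025/79708) = 4*(-22158*2/142071 - 308025/79708) = 4*(-14772/47357 - 308025/79708) = 4*(-15764586501/3774731756) = -15764586501/943682939 ≈ -16.705)
-I = -1*(-15764586501/943682939) = 15764586501/943682939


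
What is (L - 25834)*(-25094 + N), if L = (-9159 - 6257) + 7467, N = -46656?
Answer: 2423930250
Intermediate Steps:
L = -7949 (L = -15416 + 7467 = -7949)
(L - 25834)*(-25094 + N) = (-7949 - 25834)*(-25094 - 46656) = -33783*(-71750) = 2423930250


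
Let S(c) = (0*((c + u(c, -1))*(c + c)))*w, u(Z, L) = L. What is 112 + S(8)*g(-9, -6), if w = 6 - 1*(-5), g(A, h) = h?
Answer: 112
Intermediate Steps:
w = 11 (w = 6 + 5 = 11)
S(c) = 0 (S(c) = (0*((c - 1)*(c + c)))*11 = (0*((-1 + c)*(2*c)))*11 = (0*(2*c*(-1 + c)))*11 = 0*11 = 0)
112 + S(8)*g(-9, -6) = 112 + 0*(-6) = 112 + 0 = 112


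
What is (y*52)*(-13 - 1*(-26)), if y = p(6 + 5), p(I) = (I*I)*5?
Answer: 408980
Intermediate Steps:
p(I) = 5*I² (p(I) = I²*5 = 5*I²)
y = 605 (y = 5*(6 + 5)² = 5*11² = 5*121 = 605)
(y*52)*(-13 - 1*(-26)) = (605*52)*(-13 - 1*(-26)) = 31460*(-13 + 26) = 31460*13 = 408980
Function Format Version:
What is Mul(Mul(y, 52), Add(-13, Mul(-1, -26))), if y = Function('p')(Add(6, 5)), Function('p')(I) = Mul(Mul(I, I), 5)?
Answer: 408980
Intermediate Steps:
Function('p')(I) = Mul(5, Pow(I, 2)) (Function('p')(I) = Mul(Pow(I, 2), 5) = Mul(5, Pow(I, 2)))
y = 605 (y = Mul(5, Pow(Add(6, 5), 2)) = Mul(5, Pow(11, 2)) = Mul(5, 121) = 605)
Mul(Mul(y, 52), Add(-13, Mul(-1, -26))) = Mul(Mul(605, 52), Add(-13, Mul(-1, -26))) = Mul(31460, Add(-13, 26)) = Mul(31460, 13) = 408980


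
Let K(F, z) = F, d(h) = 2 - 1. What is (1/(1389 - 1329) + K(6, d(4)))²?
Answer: 130321/3600 ≈ 36.200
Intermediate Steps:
d(h) = 1
(1/(1389 - 1329) + K(6, d(4)))² = (1/(1389 - 1329) + 6)² = (1/60 + 6)² = (361/60)² = 130321/3600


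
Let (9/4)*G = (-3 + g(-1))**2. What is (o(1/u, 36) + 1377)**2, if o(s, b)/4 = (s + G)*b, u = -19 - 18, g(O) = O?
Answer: 7866448249/1369 ≈ 5.7461e+6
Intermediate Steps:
u = -37
G = 64/9 (G = 4*(-3 - 1)**2/9 = (4/9)*(-4)**2 = (4/9)*16 = 64/9 ≈ 7.1111)
o(s, b) = 4*b*(64/9 + s) (o(s, b) = 4*((s + 64/9)*b) = 4*((64/9 + s)*b) = 4*(b*(64/9 + s)) = 4*b*(64/9 + s))
(o(1/u, 36) + 1377)**2 = ((4/9)*36*(64 + 9/(-37)) + 1377)**2 = ((4/9)*36*(64 + 9*(-1/37)) + 1377)**2 = ((4/9)*36*(64 - 9/37) + 1377)**2 = ((4/9)*36*(2359/37) + 1377)**2 = (37744/37 + 1377)**2 = (88693/37)**2 = 7866448249/1369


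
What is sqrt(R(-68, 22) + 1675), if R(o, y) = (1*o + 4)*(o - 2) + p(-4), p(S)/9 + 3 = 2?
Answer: sqrt(6146) ≈ 78.396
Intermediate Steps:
p(S) = -9 (p(S) = -27 + 9*2 = -27 + 18 = -9)
R(o, y) = -9 + (-2 + o)*(4 + o) (R(o, y) = (1*o + 4)*(o - 2) - 9 = (o + 4)*(-2 + o) - 9 = (4 + o)*(-2 + o) - 9 = (-2 + o)*(4 + o) - 9 = -9 + (-2 + o)*(4 + o))
sqrt(R(-68, 22) + 1675) = sqrt((-17 + (-68)**2 + 2*(-68)) + 1675) = sqrt((-17 + 4624 - 136) + 1675) = sqrt(4471 + 1675) = sqrt(6146)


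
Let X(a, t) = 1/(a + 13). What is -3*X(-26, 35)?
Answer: 3/13 ≈ 0.23077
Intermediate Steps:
X(a, t) = 1/(13 + a)
-3*X(-26, 35) = -3/(13 - 26) = -3/(-13) = -3*(-1/13) = 3/13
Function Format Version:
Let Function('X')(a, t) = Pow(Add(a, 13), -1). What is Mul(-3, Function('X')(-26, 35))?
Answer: Rational(3, 13) ≈ 0.23077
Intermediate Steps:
Function('X')(a, t) = Pow(Add(13, a), -1)
Mul(-3, Function('X')(-26, 35)) = Mul(-3, Pow(Add(13, -26), -1)) = Mul(-3, Pow(-13, -1)) = Mul(-3, Rational(-1, 13)) = Rational(3, 13)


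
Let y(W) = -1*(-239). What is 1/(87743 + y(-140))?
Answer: 1/87982 ≈ 1.1366e-5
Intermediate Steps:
y(W) = 239
1/(87743 + y(-140)) = 1/(87743 + 239) = 1/87982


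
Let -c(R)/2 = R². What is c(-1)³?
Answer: -8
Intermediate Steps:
c(R) = -2*R²
c(-1)³ = (-2*(-1)²)³ = (-2*1)³ = (-2)³ = -8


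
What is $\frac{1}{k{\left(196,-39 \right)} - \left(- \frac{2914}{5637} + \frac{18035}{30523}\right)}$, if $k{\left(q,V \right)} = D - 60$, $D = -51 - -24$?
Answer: $- \frac{172058151}{14981778410} \approx -0.011484$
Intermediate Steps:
$D = -27$ ($D = -51 + 24 = -27$)
$k{\left(q,V \right)} = -87$ ($k{\left(q,V \right)} = -27 - 60 = -87$)
$\frac{1}{k{\left(196,-39 \right)} - \left(- \frac{2914}{5637} + \frac{18035}{30523}\right)} = \frac{1}{-87 - \left(- \frac{2914}{5637} + \frac{18035}{30523}\right)} = \frac{1}{-87 - \frac{12719273}{172058151}} = \frac{1}{- \frac{14981778410}{172058151}} = - \frac{172058151}{14981778410}$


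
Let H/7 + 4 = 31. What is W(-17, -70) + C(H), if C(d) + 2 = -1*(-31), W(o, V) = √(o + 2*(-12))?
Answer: 29 + I*√41 ≈ 29.0 + 6.4031*I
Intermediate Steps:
H = 189 (H = -28 + 7*31 = -28 + 217 = 189)
W(o, V) = √(-24 + o) (W(o, V) = √(o - 24) = √(-24 + o))
C(d) = 29 (C(d) = -2 - 1*(-31) = -2 + 31 = 29)
W(-17, -70) + C(H) = √(-24 - 17) + 29 = √(-41) + 29 = I*√41 + 29 = 29 + I*√41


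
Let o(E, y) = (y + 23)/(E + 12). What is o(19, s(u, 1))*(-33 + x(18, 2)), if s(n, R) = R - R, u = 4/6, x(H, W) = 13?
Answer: -460/31 ≈ -14.839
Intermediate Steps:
u = ⅔ (u = 4*(⅙) = ⅔ ≈ 0.66667)
s(n, R) = 0
o(E, y) = (23 + y)/(12 + E)
o(19, s(u, 1))*(-33 + x(18, 2)) = ((23 + 0)/(12 + 19))*(-33 + 13) = (23/31)*(-20) = -460/31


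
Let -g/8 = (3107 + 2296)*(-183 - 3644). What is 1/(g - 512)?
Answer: 1/165417736 ≈ 6.0453e-9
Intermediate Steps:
g = 165418248 (g = -8*(3107 + 2296)*(-183 - 3644) = -43224*(-3827) = -8*(-20677281) = 165418248)
1/(g - 512) = 1/(165418248 - 512) = 1/165417736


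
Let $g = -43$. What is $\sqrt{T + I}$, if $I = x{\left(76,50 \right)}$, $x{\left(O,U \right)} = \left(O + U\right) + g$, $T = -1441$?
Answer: $i \sqrt{1358} \approx 36.851 i$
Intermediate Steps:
$x{\left(O,U \right)} = -43 + O + U$ ($x{\left(O,U \right)} = \left(O + U\right) - 43 = -43 + O + U$)
$I = 83$ ($I = -43 + 76 + 50 = 83$)
$\sqrt{T + I} = \sqrt{-1441 + 83} = \sqrt{-1358} = i \sqrt{1358}$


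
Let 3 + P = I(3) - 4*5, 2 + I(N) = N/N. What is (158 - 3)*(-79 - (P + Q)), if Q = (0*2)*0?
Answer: -8525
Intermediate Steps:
I(N) = -1 (I(N) = -2 + N/N = -2 + 1 = -1)
Q = 0 (Q = 0*0 = 0)
P = -24 (P = -3 + (-1 - 4*5) = -3 + (-1 - 20) = -3 - 21 = -24)
(158 - 3)*(-79 - (P + Q)) = (158 - 3)*(-79 - (-24 + 0)) = 155*(-79 - 1*(-24)) = 155*(-79 + 24) = 155*(-55) = -8525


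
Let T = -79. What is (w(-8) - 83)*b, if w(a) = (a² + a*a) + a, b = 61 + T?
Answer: -666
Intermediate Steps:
b = -18 (b = 61 - 79 = -18)
w(a) = a + 2*a² (w(a) = (a² + a²) + a = 2*a² + a = a + 2*a²)
(w(-8) - 83)*b = (-8*(1 + 2*(-8)) - 83)*(-18) = (-8*(1 - 16) - 83)*(-18) = (-8*(-15) - 83)*(-18) = (120 - 83)*(-18) = 37*(-18) = -666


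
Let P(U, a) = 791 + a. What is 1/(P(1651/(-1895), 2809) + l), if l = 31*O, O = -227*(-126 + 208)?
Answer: -1/573434 ≈ -1.7439e-6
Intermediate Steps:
O = -18614 (O = -227*82 = -18614)
l = -577034 (l = 31*(-18614) = -577034)
1/(P(1651/(-1895), 2809) + l) = 1/((791 + 2809) - 577034) = 1/(3600 - 577034) = 1/(-573434) = -1/573434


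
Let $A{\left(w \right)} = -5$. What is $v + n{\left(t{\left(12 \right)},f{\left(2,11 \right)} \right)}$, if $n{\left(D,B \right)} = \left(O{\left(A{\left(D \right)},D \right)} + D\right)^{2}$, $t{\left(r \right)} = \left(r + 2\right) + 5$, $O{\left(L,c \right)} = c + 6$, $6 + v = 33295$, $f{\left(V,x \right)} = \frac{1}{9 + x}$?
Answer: $35225$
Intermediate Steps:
$v = 33289$ ($v = -6 + 33295 = 33289$)
$O{\left(L,c \right)} = 6 + c$
$t{\left(r \right)} = 7 + r$ ($t{\left(r \right)} = \left(2 + r\right) + 5 = 7 + r$)
$n{\left(D,B \right)} = \left(6 + 2 D\right)^{2}$ ($n{\left(D,B \right)} = \left(\left(6 + D\right) + D\right)^{2} = \left(6 + 2 D\right)^{2}$)
$v + n{\left(t{\left(12 \right)},f{\left(2,11 \right)} \right)} = 33289 + 4 \left(3 + \left(7 + 12\right)\right)^{2} = 33289 + 4 \left(3 + 19\right)^{2} = 33289 + 4 \cdot 22^{2} = 33289 + 4 \cdot 484 = 33289 + 1936 = 35225$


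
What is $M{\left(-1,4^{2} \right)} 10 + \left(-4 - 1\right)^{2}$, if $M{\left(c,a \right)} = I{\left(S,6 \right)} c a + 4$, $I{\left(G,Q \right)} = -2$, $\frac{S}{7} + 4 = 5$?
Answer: $385$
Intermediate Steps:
$S = 7$ ($S = -28 + 7 \cdot 5 = -28 + 35 = 7$)
$M{\left(c,a \right)} = 4 - 2 a c$ ($M{\left(c,a \right)} = - 2 c a + 4 = - 2 a c + 4 = 4 - 2 a c$)
$M{\left(-1,4^{2} \right)} 10 + \left(-4 - 1\right)^{2} = \left(4 - 2 \cdot 4^{2} \left(-1\right)\right) 10 + \left(-4 - 1\right)^{2} = \left(4 - 32 \left(-1\right)\right) 10 + \left(-5\right)^{2} = \left(4 + 32\right) 10 + 25 = 36 \cdot 10 + 25 = 360 + 25 = 385$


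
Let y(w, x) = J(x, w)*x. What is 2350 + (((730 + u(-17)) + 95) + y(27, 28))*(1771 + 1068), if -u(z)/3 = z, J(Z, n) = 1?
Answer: 2568806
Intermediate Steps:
u(z) = -3*z
y(w, x) = x (y(w, x) = 1*x = x)
2350 + (((730 + u(-17)) + 95) + y(27, 28))*(1771 + 1068) = 2350 + (((730 - 3*(-17)) + 95) + 28)*(1771 + 1068) = 2350 + (((730 + 51) + 95) + 28)*2839 = 2350 + ((781 + 95) + 28)*2839 = 2350 + (876 + 28)*2839 = 2350 + 904*2839 = 2350 + 2566456 = 2568806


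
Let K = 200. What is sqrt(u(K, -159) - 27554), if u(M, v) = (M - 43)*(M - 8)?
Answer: sqrt(2590) ≈ 50.892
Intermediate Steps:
u(M, v) = (-43 + M)*(-8 + M)
sqrt(u(K, -159) - 27554) = sqrt((344 + 200**2 - 51*200) - 27554) = sqrt((344 + 40000 - 10200) - 27554) = sqrt(30144 - 27554) = sqrt(2590)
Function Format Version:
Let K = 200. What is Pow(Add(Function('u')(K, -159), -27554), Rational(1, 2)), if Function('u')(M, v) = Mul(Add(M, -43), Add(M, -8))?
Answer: Pow(2590, Rational(1, 2)) ≈ 50.892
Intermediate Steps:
Function('u')(M, v) = Mul(Add(-43, M), Add(-8, M))
Pow(Add(Function('u')(K, -159), -27554), Rational(1, 2)) = Pow(Add(Add(344, Pow(200, 2), Mul(-51, 200)), -27554), Rational(1, 2)) = Pow(Add(Add(344, 40000, -10200), -27554), Rational(1, 2)) = Pow(Add(30144, -27554), Rational(1, 2)) = Pow(2590, Rational(1, 2))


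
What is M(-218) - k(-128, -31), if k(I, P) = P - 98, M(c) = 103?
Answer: 232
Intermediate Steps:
k(I, P) = -98 + P
M(-218) - k(-128, -31) = 103 - (-98 - 31) = 103 - 1*(-129) = 103 + 129 = 232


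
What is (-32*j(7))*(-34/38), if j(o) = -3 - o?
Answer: -5440/19 ≈ -286.32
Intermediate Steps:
(-32*j(7))*(-34/38) = (-32*(-3 - 1*7))*(-34/38) = (-32*(-3 - 7))*(-34*1/38) = -32*(-10)*(-17/19) = 320*(-17/19) = -5440/19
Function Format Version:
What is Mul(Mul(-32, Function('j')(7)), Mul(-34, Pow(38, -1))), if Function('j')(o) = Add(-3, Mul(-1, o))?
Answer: Rational(-5440, 19) ≈ -286.32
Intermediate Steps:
Mul(Mul(-32, Function('j')(7)), Mul(-34, Pow(38, -1))) = Mul(Mul(-32, Add(-3, Mul(-1, 7))), Mul(-34, Pow(38, -1))) = Mul(Mul(-32, Add(-3, -7)), Mul(-34, Rational(1, 38))) = Mul(Mul(-32, -10), Rational(-17, 19)) = Mul(320, Rational(-17, 19)) = Rational(-5440, 19)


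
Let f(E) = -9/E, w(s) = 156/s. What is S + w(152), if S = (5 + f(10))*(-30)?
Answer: -4635/38 ≈ -121.97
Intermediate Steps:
S = -123 (S = (5 - 9/10)*(-30) = (41/10)*(-30) = -123)
S + w(152) = -123 + 156/152 = -123 + 156*(1/152) = -123 + 39/38 = -4635/38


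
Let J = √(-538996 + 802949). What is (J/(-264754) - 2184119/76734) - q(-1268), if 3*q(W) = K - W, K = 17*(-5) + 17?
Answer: -4696817/10962 - √263953/264754 ≈ -428.47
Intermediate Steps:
J = √263953 ≈ 513.76
K = -68 (K = -85 + 17 = -68)
q(W) = -68/3 - W/3 (q(W) = (-68 - W)/3 = -68/3 - W/3)
(J/(-264754) - 2184119/76734) - q(-1268) = (√263953/(-264754) - 2184119/76734) - (-68/3 - ⅓*(-1268)) = (√263953*(-1/264754) - 2184119*1/76734) - (-68/3 + 1268/3) = (-√263953/264754 - 312017/10962) - 1*400 = (-312017/10962 - √263953/264754) - 400 = -4696817/10962 - √263953/264754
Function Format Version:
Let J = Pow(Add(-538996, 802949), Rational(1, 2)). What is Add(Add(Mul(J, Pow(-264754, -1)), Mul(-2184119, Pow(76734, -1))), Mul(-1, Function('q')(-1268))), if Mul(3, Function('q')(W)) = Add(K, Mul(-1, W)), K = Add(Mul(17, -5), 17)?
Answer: Add(Rational(-4696817, 10962), Mul(Rational(-1, 264754), Pow(263953, Rational(1, 2)))) ≈ -428.47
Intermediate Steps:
J = Pow(263953, Rational(1, 2)) ≈ 513.76
K = -68 (K = Add(-85, 17) = -68)
Function('q')(W) = Add(Rational(-68, 3), Mul(Rational(-1, 3), W)) (Function('q')(W) = Mul(Rational(1, 3), Add(-68, Mul(-1, W))) = Add(Rational(-68, 3), Mul(Rational(-1, 3), W)))
Add(Add(Mul(J, Pow(-264754, -1)), Mul(-2184119, Pow(76734, -1))), Mul(-1, Function('q')(-1268))) = Add(Add(Mul(Pow(263953, Rational(1, 2)), Pow(-264754, -1)), Mul(-2184119, Pow(76734, -1))), Mul(-1, Add(Rational(-68, 3), Mul(Rational(-1, 3), -1268)))) = Add(Add(Mul(Pow(263953, Rational(1, 2)), Rational(-1, 264754)), Mul(-2184119, Rational(1, 76734))), Mul(-1, Add(Rational(-68, 3), Rational(1268, 3)))) = Add(Add(Mul(Rational(-1, 264754), Pow(263953, Rational(1, 2))), Rational(-312017, 10962)), Mul(-1, 400)) = Add(Add(Rational(-312017, 10962), Mul(Rational(-1, 264754), Pow(263953, Rational(1, 2)))), -400) = Add(Rational(-4696817, 10962), Mul(Rational(-1, 264754), Pow(263953, Rational(1, 2))))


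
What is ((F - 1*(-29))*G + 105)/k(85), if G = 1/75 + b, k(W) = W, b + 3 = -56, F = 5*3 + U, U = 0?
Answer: -186781/6375 ≈ -29.299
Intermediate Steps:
F = 15 (F = 5*3 + 0 = 15 + 0 = 15)
b = -59 (b = -3 - 56 = -59)
G = -4424/75 (G = 1/75 - 59 = -4424/75 ≈ -58.987)
((F - 1*(-29))*G + 105)/k(85) = ((15 - 1*(-29))*(-4424/75) + 105)/85 = ((15 + 29)*(-4424/75) + 105)*(1/85) = (44*(-4424/75) + 105)*(1/85) = (-194656/75 + 105)*(1/85) = -186781/75*1/85 = -186781/6375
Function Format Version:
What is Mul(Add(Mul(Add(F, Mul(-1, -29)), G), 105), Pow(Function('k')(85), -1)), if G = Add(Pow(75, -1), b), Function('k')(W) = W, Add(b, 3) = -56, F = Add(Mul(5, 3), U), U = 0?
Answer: Rational(-186781, 6375) ≈ -29.299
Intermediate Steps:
F = 15 (F = Add(Mul(5, 3), 0) = Add(15, 0) = 15)
b = -59 (b = Add(-3, -56) = -59)
G = Rational(-4424, 75) (G = Add(Pow(75, -1), -59) = Add(Rational(1, 75), -59) = Rational(-4424, 75) ≈ -58.987)
Mul(Add(Mul(Add(F, Mul(-1, -29)), G), 105), Pow(Function('k')(85), -1)) = Mul(Add(Mul(Add(15, Mul(-1, -29)), Rational(-4424, 75)), 105), Pow(85, -1)) = Mul(Add(Mul(Add(15, 29), Rational(-4424, 75)), 105), Rational(1, 85)) = Mul(Add(Mul(44, Rational(-4424, 75)), 105), Rational(1, 85)) = Mul(Add(Rational(-194656, 75), 105), Rational(1, 85)) = Mul(Rational(-186781, 75), Rational(1, 85)) = Rational(-186781, 6375)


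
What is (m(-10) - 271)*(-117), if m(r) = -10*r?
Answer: 20007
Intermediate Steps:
(m(-10) - 271)*(-117) = (-10*(-10) - 271)*(-117) = (100 - 271)*(-117) = -171*(-117) = 20007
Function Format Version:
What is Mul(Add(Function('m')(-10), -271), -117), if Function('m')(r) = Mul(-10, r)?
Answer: 20007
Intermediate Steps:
Mul(Add(Function('m')(-10), -271), -117) = Mul(Add(Mul(-10, -10), -271), -117) = Mul(Add(100, -271), -117) = Mul(-171, -117) = 20007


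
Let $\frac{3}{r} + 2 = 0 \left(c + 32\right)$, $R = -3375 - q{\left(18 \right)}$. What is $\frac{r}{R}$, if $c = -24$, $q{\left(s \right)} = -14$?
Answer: $\frac{3}{6722} \approx 0.0004463$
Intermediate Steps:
$R = -3361$ ($R = -3375 - -14 = -3375 + 14 = -3361$)
$r = - \frac{3}{2}$ ($r = \frac{3}{-2 + 0 \left(-24 + 32\right)} = \frac{3}{-2 + 0 \cdot 8} = \frac{3}{-2 + 0} = \frac{3}{-2} = 3 \left(- \frac{1}{2}\right) = - \frac{3}{2} \approx -1.5$)
$\frac{r}{R} = - \frac{3}{2 \left(-3361\right)} = \left(- \frac{3}{2}\right) \left(- \frac{1}{3361}\right) = \frac{3}{6722}$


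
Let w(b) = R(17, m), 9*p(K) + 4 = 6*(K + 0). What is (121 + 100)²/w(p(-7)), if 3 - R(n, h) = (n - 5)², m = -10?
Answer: -48841/141 ≈ -346.39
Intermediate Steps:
R(n, h) = 3 - (-5 + n)² (R(n, h) = 3 - (n - 5)² = 3 - (-5 + n)²)
p(K) = -4/9 + 2*K/3 (p(K) = -4/9 + (6*(K + 0))/9 = -4/9 + (6*K)/9 = -4/9 + 2*K/3)
w(b) = -141 (w(b) = 3 - (-5 + 17)² = 3 - 1*12² = 3 - 1*144 = 3 - 144 = -141)
(121 + 100)²/w(p(-7)) = (121 + 100)²/(-141) = 221²*(-1/141) = 48841*(-1/141) = -48841/141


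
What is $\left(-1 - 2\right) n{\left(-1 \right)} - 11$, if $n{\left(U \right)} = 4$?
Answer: $-23$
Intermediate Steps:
$\left(-1 - 2\right) n{\left(-1 \right)} - 11 = \left(-1 - 2\right) 4 - 11 = \left(-3\right) 4 - 11 = -12 - 11 = -23$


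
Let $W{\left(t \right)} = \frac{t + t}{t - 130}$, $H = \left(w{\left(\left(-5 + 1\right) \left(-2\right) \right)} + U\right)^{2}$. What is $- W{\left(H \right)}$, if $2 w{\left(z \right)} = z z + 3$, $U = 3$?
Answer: $- \frac{10658}{4809} \approx -2.2163$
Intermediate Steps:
$w{\left(z \right)} = \frac{3}{2} + \frac{z^{2}}{2}$ ($w{\left(z \right)} = \frac{z z + 3}{2} = \frac{z^{2} + 3}{2} = \frac{3 + z^{2}}{2} = \frac{3}{2} + \frac{z^{2}}{2}$)
$H = \frac{5329}{4}$ ($H = \left(\left(\frac{3}{2} + \frac{\left(\left(-5 + 1\right) \left(-2\right)\right)^{2}}{2}\right) + 3\right)^{2} = \left(\left(\frac{3}{2} + \frac{\left(\left(-4\right) \left(-2\right)\right)^{2}}{2}\right) + 3\right)^{2} = \left(\left(\frac{3}{2} + \frac{8^{2}}{2}\right) + 3\right)^{2} = \left(\left(\frac{3}{2} + \frac{1}{2} \cdot 64\right) + 3\right)^{2} = \left(\left(\frac{3}{2} + 32\right) + 3\right)^{2} = \left(\frac{67}{2} + 3\right)^{2} = \left(\frac{73}{2}\right)^{2} = \frac{5329}{4} \approx 1332.3$)
$W{\left(t \right)} = \frac{2 t}{-130 + t}$
$- W{\left(H \right)} = - \frac{2 \cdot 5329}{4 \left(-130 + \frac{5329}{4}\right)} = - \frac{2 \cdot 5329}{4 \cdot \frac{4809}{4}} = - \frac{2 \cdot 5329 \cdot 4}{4 \cdot 4809} = \left(-1\right) \frac{10658}{4809} = - \frac{10658}{4809}$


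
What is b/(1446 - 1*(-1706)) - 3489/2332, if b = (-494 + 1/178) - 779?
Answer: -621484815/327095648 ≈ -1.9000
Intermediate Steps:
b = -226593/178 (b = (-494 + 1/178) - 779 = -87931/178 - 779 = -226593/178 ≈ -1273.0)
b/(1446 - 1*(-1706)) - 3489/2332 = -226593/(178*(1446 - 1*(-1706))) - 3489/2332 = -226593/(178*(1446 + 1706)) - 3489*1/2332 = -226593/178/3152 - 3489/2332 = -226593/178*1/3152 - 3489/2332 = -226593/561056 - 3489/2332 = -621484815/327095648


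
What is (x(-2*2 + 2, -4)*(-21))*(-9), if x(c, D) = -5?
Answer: -945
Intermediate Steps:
(x(-2*2 + 2, -4)*(-21))*(-9) = -5*(-21)*(-9) = 105*(-9) = -945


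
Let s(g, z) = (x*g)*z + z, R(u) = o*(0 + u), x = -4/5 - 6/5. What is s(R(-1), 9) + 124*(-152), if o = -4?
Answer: -18911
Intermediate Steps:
x = -2 (x = -4*⅕ - 6*⅕ = -⅘ - 6/5 = -2)
R(u) = -4*u (R(u) = -4*(0 + u) = -4*u)
s(g, z) = z - 2*g*z (s(g, z) = (-2*g)*z + z = -2*g*z + z = z - 2*g*z)
s(R(-1), 9) + 124*(-152) = 9*(1 - (-8)*(-1)) + 124*(-152) = 9*(1 - 2*4) - 18848 = 9*(1 - 8) - 18848 = 9*(-7) - 18848 = -63 - 18848 = -18911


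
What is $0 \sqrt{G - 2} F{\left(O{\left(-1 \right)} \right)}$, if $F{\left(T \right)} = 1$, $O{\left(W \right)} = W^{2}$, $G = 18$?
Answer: $0$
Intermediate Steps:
$0 \sqrt{G - 2} F{\left(O{\left(-1 \right)} \right)} = 0 \sqrt{18 - 2} \cdot 1 = 0 \sqrt{16} \cdot 1 = 0 \cdot 4 \cdot 1 = 0 \cdot 1 = 0$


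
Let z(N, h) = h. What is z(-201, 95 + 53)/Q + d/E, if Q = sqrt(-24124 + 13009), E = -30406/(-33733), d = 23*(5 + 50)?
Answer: 1855315/1322 - 148*I*sqrt(1235)/3705 ≈ 1403.4 - 1.4038*I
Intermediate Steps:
d = 1265 (d = 23*55 = 1265)
E = 30406/33733 (E = -30406*(-1/33733) = 30406/33733 ≈ 0.90137)
Q = 3*I*sqrt(1235) (Q = sqrt(-11115) = 3*I*sqrt(1235) ≈ 105.43*I)
z(-201, 95 + 53)/Q + d/E = (95 + 53)/((3*I*sqrt(1235))) + 1265/(30406/33733) = 148*(-I*sqrt(1235)/3705) + 1265*(33733/30406) = -148*I*sqrt(1235)/3705 + 1855315/1322 = 1855315/1322 - 148*I*sqrt(1235)/3705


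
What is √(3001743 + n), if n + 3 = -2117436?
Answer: 12*√6141 ≈ 940.37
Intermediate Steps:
n = -2117439 (n = -3 - 2117436 = -2117439)
√(3001743 + n) = √(3001743 - 2117439) = √884304 = 12*√6141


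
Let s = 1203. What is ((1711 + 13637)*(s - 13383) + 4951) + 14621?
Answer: -186919068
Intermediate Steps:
((1711 + 13637)*(s - 13383) + 4951) + 14621 = ((1711 + 13637)*(1203 - 13383) + 4951) + 14621 = (15348*(-12180) + 4951) + 14621 = (-186938640 + 4951) + 14621 = -186933689 + 14621 = -186919068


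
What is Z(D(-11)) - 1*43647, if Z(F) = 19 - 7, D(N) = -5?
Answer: -43635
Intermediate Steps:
Z(F) = 12
Z(D(-11)) - 1*43647 = 12 - 1*43647 = 12 - 43647 = -43635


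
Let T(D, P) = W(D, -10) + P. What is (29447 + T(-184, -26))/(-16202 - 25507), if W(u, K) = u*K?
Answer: -31261/41709 ≈ -0.74950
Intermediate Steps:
W(u, K) = K*u
T(D, P) = P - 10*D (T(D, P) = -10*D + P = P - 10*D)
(29447 + T(-184, -26))/(-16202 - 25507) = (29447 + (-26 - 10*(-184)))/(-16202 - 25507) = (29447 + (-26 + 1840))/(-41709) = (29447 + 1814)*(-1/41709) = 31261*(-1/41709) = -31261/41709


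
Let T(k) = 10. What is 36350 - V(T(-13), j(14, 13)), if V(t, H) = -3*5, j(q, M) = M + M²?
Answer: 36365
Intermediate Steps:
V(t, H) = -15
36350 - V(T(-13), j(14, 13)) = 36350 - 1*(-15) = 36350 + 15 = 36365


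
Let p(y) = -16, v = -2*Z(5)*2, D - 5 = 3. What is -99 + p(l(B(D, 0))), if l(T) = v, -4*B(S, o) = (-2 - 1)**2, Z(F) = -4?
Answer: -115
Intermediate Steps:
D = 8 (D = 5 + 3 = 8)
B(S, o) = -9/4 (B(S, o) = -(-2 - 1)**2/4 = -1/4*(-3)**2 = -1/4*9 = -9/4)
v = 16 (v = -2*(-4)*2 = 8*2 = 16)
l(T) = 16
-99 + p(l(B(D, 0))) = -99 - 16 = -115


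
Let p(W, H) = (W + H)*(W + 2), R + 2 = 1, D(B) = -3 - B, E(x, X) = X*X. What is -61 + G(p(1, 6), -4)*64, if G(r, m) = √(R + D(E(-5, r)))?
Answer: -61 + 64*I*√445 ≈ -61.0 + 1350.1*I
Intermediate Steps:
E(x, X) = X²
R = -1 (R = -2 + 1 = -1)
p(W, H) = (2 + W)*(H + W) (p(W, H) = (H + W)*(2 + W) = (2 + W)*(H + W))
G(r, m) = √(-4 - r²) (G(r, m) = √(-1 + (-3 - r²)) = √(-4 - r²))
-61 + G(p(1, 6), -4)*64 = -61 + √(-4 - (1² + 2*6 + 2*1 + 6*1)²)*64 = -61 + √(-4 - (1 + 12 + 2 + 6)²)*64 = -61 + √(-4 - 1*21²)*64 = -61 + √(-4 - 1*441)*64 = -61 + √(-4 - 441)*64 = -61 + √(-445)*64 = -61 + (I*√445)*64 = -61 + 64*I*√445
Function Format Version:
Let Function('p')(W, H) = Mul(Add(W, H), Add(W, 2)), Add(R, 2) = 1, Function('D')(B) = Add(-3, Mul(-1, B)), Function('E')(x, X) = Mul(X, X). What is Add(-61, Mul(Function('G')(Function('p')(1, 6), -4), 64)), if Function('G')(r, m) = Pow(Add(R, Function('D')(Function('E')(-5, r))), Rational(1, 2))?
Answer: Add(-61, Mul(64, I, Pow(445, Rational(1, 2)))) ≈ Add(-61.000, Mul(1350.1, I))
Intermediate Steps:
Function('E')(x, X) = Pow(X, 2)
R = -1 (R = Add(-2, 1) = -1)
Function('p')(W, H) = Mul(Add(2, W), Add(H, W)) (Function('p')(W, H) = Mul(Add(H, W), Add(2, W)) = Mul(Add(2, W), Add(H, W)))
Function('G')(r, m) = Pow(Add(-4, Mul(-1, Pow(r, 2))), Rational(1, 2)) (Function('G')(r, m) = Pow(Add(-1, Add(-3, Mul(-1, Pow(r, 2)))), Rational(1, 2)) = Pow(Add(-4, Mul(-1, Pow(r, 2))), Rational(1, 2)))
Add(-61, Mul(Function('G')(Function('p')(1, 6), -4), 64)) = Add(-61, Mul(Pow(Add(-4, Mul(-1, Pow(Add(Pow(1, 2), Mul(2, 6), Mul(2, 1), Mul(6, 1)), 2))), Rational(1, 2)), 64)) = Add(-61, Mul(Pow(Add(-4, Mul(-1, Pow(Add(1, 12, 2, 6), 2))), Rational(1, 2)), 64)) = Add(-61, Mul(Pow(Add(-4, Mul(-1, Pow(21, 2))), Rational(1, 2)), 64)) = Add(-61, Mul(Pow(Add(-4, Mul(-1, 441)), Rational(1, 2)), 64)) = Add(-61, Mul(Pow(Add(-4, -441), Rational(1, 2)), 64)) = Add(-61, Mul(Pow(-445, Rational(1, 2)), 64)) = Add(-61, Mul(Mul(I, Pow(445, Rational(1, 2))), 64)) = Add(-61, Mul(64, I, Pow(445, Rational(1, 2))))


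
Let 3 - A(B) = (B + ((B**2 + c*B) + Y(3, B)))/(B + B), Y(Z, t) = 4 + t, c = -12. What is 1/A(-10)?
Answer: 5/66 ≈ 0.075758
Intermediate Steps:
A(B) = 3 - (4 + B**2 - 10*B)/(2*B) (A(B) = 3 - (B + ((B**2 - 12*B) + (4 + B)))/(B + B) = 3 - (B + (4 + B**2 - 11*B))/(2*B) = 3 - (4 + B**2 - 10*B)*1/(2*B) = 3 - (4 + B**2 - 10*B)/(2*B))
1/A(-10) = 1/(8 - 2/(-10) - 1/2*(-10)) = 1/(8 - 2*(-1/10) + 5) = 1/(8 + 1/5 + 5) = 1/(66/5) = 5/66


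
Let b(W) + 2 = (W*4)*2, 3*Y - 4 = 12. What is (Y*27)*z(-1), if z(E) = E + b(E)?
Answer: -1584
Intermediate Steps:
Y = 16/3 (Y = 4/3 + (⅓)*12 = 4/3 + 4 = 16/3 ≈ 5.3333)
b(W) = -2 + 8*W (b(W) = -2 + (W*4)*2 = -2 + (4*W)*2 = -2 + 8*W)
z(E) = -2 + 9*E (z(E) = E + (-2 + 8*E) = -2 + 9*E)
(Y*27)*z(-1) = ((16/3)*27)*(-2 + 9*(-1)) = 144*(-2 - 9) = 144*(-11) = -1584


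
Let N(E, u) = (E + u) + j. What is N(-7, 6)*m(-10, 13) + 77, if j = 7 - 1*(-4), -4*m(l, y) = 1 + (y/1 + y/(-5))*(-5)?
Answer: 409/2 ≈ 204.50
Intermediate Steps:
m(l, y) = -¼ + y (m(l, y) = -(1 + (y/1 + y/(-5))*(-5))/4 = -(1 + (y*1 + y*(-⅕))*(-5))/4 = -(1 + (y - y/5)*(-5))/4 = -(1 + (4*y/5)*(-5))/4 = -(1 - 4*y)/4 = -¼ + y)
j = 11 (j = 7 + 4 = 11)
N(E, u) = 11 + E + u (N(E, u) = (E + u) + 11 = 11 + E + u)
N(-7, 6)*m(-10, 13) + 77 = (11 - 7 + 6)*(-¼ + 13) + 77 = 10*(51/4) + 77 = 255/2 + 77 = 409/2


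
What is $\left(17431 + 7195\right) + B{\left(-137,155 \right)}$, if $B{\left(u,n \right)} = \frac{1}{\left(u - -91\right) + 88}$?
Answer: $\frac{1034293}{42} \approx 24626.0$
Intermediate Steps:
$B{\left(u,n \right)} = \frac{1}{179 + u}$ ($B{\left(u,n \right)} = \frac{1}{\left(u + 91\right) + 88} = \frac{1}{\left(91 + u\right) + 88} = \frac{1}{179 + u}$)
$\left(17431 + 7195\right) + B{\left(-137,155 \right)} = \left(17431 + 7195\right) + \frac{1}{179 - 137} = 24626 + \frac{1}{42} = \frac{1034293}{42}$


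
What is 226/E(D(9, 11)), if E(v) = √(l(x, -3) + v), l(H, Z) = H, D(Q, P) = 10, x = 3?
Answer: 226*√13/13 ≈ 62.681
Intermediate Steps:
E(v) = √(3 + v)
226/E(D(9, 11)) = 226/(√(3 + 10)) = 226/(√13) = 226*(√13/13) = 226*√13/13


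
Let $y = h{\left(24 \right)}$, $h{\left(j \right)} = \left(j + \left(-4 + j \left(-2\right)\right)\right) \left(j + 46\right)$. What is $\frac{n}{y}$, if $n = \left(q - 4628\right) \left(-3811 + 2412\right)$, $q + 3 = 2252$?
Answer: $- \frac{3328221}{1960} \approx -1698.1$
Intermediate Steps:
$q = 2249$ ($q = -3 + 2252 = 2249$)
$n = 3328221$ ($n = \left(2249 - 4628\right) \left(-3811 + 2412\right) = \left(-2379\right) \left(-1399\right) = 3328221$)
$h{\left(j \right)} = \left(-4 - j\right) \left(46 + j\right)$ ($h{\left(j \right)} = \left(j - \left(4 + 2 j\right)\right) \left(46 + j\right) = \left(-4 - j\right) \left(46 + j\right)$)
$y = -1960$ ($y = -184 - 24^{2} - 1200 = -184 - 576 - 1200 = -1960$)
$\frac{n}{y} = \frac{3328221}{-1960} = 3328221 \left(- \frac{1}{1960}\right) = - \frac{3328221}{1960}$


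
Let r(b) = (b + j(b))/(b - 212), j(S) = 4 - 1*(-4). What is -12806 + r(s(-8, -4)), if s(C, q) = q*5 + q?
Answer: -755550/59 ≈ -12806.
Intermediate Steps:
s(C, q) = 6*q (s(C, q) = 5*q + q = 6*q)
j(S) = 8 (j(S) = 4 + 4 = 8)
r(b) = (8 + b)/(-212 + b) (r(b) = (b + 8)/(b - 212) = (8 + b)/(-212 + b))
-12806 + r(s(-8, -4)) = -12806 + (8 + 6*(-4))/(-212 + 6*(-4)) = -12806 + (8 - 24)/(-212 - 24) = -12806 - 16/(-236) = -12806 - 1/236*(-16) = -12806 + 4/59 = -755550/59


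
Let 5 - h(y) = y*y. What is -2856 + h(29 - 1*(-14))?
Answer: -4700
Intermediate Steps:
h(y) = 5 - y² (h(y) = 5 - y*y = 5 - y²)
-2856 + h(29 - 1*(-14)) = -2856 + (5 - (29 - 1*(-14))²) = -2856 + (5 - (29 + 14)²) = -2856 + (5 - 1*43²) = -2856 + (5 - 1*1849) = -2856 + (5 - 1849) = -2856 - 1844 = -4700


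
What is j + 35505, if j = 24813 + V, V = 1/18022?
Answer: 1087050997/18022 ≈ 60318.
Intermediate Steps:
V = 1/18022 ≈ 5.5488e-5
j = 447179887/18022 (j = 24813 + 1/18022 = 447179887/18022 ≈ 24813.)
j + 35505 = 447179887/18022 + 35505 = 1087050997/18022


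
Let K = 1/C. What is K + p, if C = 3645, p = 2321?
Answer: 8460046/3645 ≈ 2321.0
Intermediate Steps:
K = 1/3645 ≈ 0.00027435
K + p = 1/3645 + 2321 = 8460046/3645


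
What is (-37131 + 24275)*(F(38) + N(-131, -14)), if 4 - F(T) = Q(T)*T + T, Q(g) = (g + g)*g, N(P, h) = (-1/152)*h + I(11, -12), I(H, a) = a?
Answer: 26817722062/19 ≈ 1.4115e+9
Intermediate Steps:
N(P, h) = -12 - h/152 (N(P, h) = (-1/152)*h - 12 = (-1*1/152)*h - 12 = -h/152 - 12 = -12 - h/152)
Q(g) = 2*g² (Q(g) = (2*g)*g = 2*g²)
F(T) = 4 - T - 2*T³ (F(T) = 4 - ((2*T²)*T + T) = 4 - (2*T³ + T) = 4 - (T + 2*T³) = 4 + (-T - 2*T³) = 4 - T - 2*T³)
(-37131 + 24275)*(F(38) + N(-131, -14)) = (-37131 + 24275)*((4 - 1*38 - 2*38³) + (-12 - 1/152*(-14))) = -12856*((4 - 38 - 2*54872) + (-12 + 7/76)) = -12856*((4 - 38 - 109744) - 905/76) = -12856*(-109778 - 905/76) = -12856*(-8344033/76) = 26817722062/19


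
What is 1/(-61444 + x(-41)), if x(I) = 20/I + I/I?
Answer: -41/2519183 ≈ -1.6275e-5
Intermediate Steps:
x(I) = 1 + 20/I (x(I) = 20/I + 1 = 1 + 20/I)
1/(-61444 + x(-41)) = 1/(-61444 + (20 - 41)/(-41)) = 1/(-61444 - 1/41*(-21)) = 1/(-61444 + 21/41) = 1/(-2519183/41) = -41/2519183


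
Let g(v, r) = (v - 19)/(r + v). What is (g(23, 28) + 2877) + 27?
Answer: 148108/51 ≈ 2904.1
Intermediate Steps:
g(v, r) = (-19 + v)/(r + v)
(g(23, 28) + 2877) + 27 = ((-19 + 23)/(28 + 23) + 2877) + 27 = (4/51 + 2877) + 27 = 146731/51 + 27 = 148108/51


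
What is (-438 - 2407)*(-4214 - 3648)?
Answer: 22367390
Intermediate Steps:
(-438 - 2407)*(-4214 - 3648) = -2845*(-7862) = 22367390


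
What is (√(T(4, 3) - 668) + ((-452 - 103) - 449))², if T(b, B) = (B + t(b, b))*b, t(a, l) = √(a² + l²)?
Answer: 16*(251 - I*√(41 - √2))² ≈ 1.0074e+6 - 50535.0*I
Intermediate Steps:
T(b, B) = b*(B + √2*√(b²)) (T(b, B) = (B + √(b² + b²))*b = (B + √(2*b²))*b = (B + √2*√(b²))*b = b*(B + √2*√(b²)))
(√(T(4, 3) - 668) + ((-452 - 103) - 449))² = (√(4*(3 + √2*√(4²)) - 668) + ((-452 - 103) - 449))² = (√(4*(3 + √2*√16) - 668) + (-555 - 449))² = (√(4*(3 + √2*4) - 668) - 1004)² = (√(4*(3 + 4*√2) - 668) - 1004)² = (√((12 + 16*√2) - 668) - 1004)² = (√(-656 + 16*√2) - 1004)² = (-1004 + √(-656 + 16*√2))²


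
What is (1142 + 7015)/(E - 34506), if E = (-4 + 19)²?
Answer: -2719/11427 ≈ -0.23795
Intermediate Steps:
E = 225 (E = 15² = 225)
(1142 + 7015)/(E - 34506) = (1142 + 7015)/(225 - 34506) = 8157/(-34281) = 8157*(-1/34281) = -2719/11427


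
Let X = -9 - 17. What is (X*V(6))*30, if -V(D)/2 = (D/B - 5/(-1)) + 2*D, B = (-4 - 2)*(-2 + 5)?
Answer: 26000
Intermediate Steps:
B = -18 (B = -6*3 = -18)
X = -26
V(D) = -10 - 35*D/9 (V(D) = -2*((D/(-18) - 5/(-1)) + 2*D) = -2*((D*(-1/18) - 5*(-1)) + 2*D) = -2*((-D/18 + 5) + 2*D) = -2*((5 - D/18) + 2*D) = -2*(5 + 35*D/18) = -10 - 35*D/9)
(X*V(6))*30 = -26*(-10 - 35/9*6)*30 = -26*(-10 - 70/3)*30 = -26*(-100/3)*30 = (2600/3)*30 = 26000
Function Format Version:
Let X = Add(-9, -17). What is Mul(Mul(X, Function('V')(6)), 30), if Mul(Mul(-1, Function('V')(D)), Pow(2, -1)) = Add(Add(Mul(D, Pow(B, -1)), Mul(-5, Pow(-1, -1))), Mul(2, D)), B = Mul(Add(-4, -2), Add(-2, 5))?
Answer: 26000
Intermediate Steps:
B = -18 (B = Mul(-6, 3) = -18)
X = -26
Function('V')(D) = Add(-10, Mul(Rational(-35, 9), D)) (Function('V')(D) = Mul(-2, Add(Add(Mul(D, Pow(-18, -1)), Mul(-5, Pow(-1, -1))), Mul(2, D))) = Mul(-2, Add(Add(Mul(D, Rational(-1, 18)), Mul(-5, -1)), Mul(2, D))) = Mul(-2, Add(Add(Mul(Rational(-1, 18), D), 5), Mul(2, D))) = Mul(-2, Add(Add(5, Mul(Rational(-1, 18), D)), Mul(2, D))) = Mul(-2, Add(5, Mul(Rational(35, 18), D))) = Add(-10, Mul(Rational(-35, 9), D)))
Mul(Mul(X, Function('V')(6)), 30) = Mul(Mul(-26, Add(-10, Mul(Rational(-35, 9), 6))), 30) = Mul(Mul(-26, Add(-10, Rational(-70, 3))), 30) = Mul(Mul(-26, Rational(-100, 3)), 30) = Mul(Rational(2600, 3), 30) = 26000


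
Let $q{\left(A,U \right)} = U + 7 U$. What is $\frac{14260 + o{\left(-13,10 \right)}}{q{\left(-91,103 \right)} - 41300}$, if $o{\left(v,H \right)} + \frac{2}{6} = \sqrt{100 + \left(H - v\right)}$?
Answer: $- \frac{42779}{121428} - \frac{\sqrt{123}}{40476} \approx -0.35257$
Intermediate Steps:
$o{\left(v,H \right)} = - \frac{1}{3} + \sqrt{100 + H - v}$ ($o{\left(v,H \right)} = - \frac{1}{3} + \sqrt{100 + \left(H - v\right)} = - \frac{1}{3} + \sqrt{100 + H - v}$)
$q{\left(A,U \right)} = 8 U$
$\frac{14260 + o{\left(-13,10 \right)}}{q{\left(-91,103 \right)} - 41300} = \frac{14260 - \left(\frac{1}{3} - \sqrt{100 + 10 - -13}\right)}{8 \cdot 103 - 41300} = \frac{14260 - \left(\frac{1}{3} - \sqrt{100 + 10 + 13}\right)}{824 - 41300} = \frac{14260 - \left(\frac{1}{3} - \sqrt{123}\right)}{-40476} = \left(\frac{42779}{3} + \sqrt{123}\right) \left(- \frac{1}{40476}\right) = - \frac{42779}{121428} - \frac{\sqrt{123}}{40476}$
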